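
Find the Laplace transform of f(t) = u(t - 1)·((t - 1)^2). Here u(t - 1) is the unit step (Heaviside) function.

2*exp(-s)/s^3

By the second shifting theorem, L{u(t - c)·g(t - c)} = e^(-cs)·H(s) with c = 1 and H(s) = L{g(t)}.
L{t^2} = 2!/s^3 = 2/s^3.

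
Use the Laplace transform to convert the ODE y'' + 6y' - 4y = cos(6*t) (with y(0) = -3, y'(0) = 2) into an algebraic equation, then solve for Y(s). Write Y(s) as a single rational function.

Apply the Laplace transform to the equation.
The derivative rules (L{y''} = s^2 Y - s·y(0) - y'(0) and L{y'} = sY - y(0), with y(0) = -3, y'(0) = 2) turn the left side into (s^2 + 6*s - 4)Y - (-3*s - 16).
The right side is L{cos(6*t)} = s/(s^2 + 36).
So (s^2 + 6*s - 4)Y = s/(s^2 + 36) + (-3*s - 16).
Isolate Y and clear denominators.

Y(s) = (-3*s^3 - 16*s^2 - 107*s - 576)/(s^4 + 6*s^3 + 32*s^2 + 216*s - 144)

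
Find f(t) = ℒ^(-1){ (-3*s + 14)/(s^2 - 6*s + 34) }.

Complete the square in the denominator: s^2 - 6*s + 34 = (s - 3)^2 + 5^2.
Split the numerator to match: -3*s + 14 = -3·(s - 3) + 1·5.
Invert each term: -3·(s - 3)/((s - 3)^2 + 25) ↔ -3e^(3t)cos(5t); 1·5/((s - 3)^2 + 25) ↔ e^(3t)sin(5t).

f(t) = exp(3*t)*sin(5*t) - 3*exp(3*t)*cos(5*t)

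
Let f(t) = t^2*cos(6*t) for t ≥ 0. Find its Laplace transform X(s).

X(s) = 2*s*(s^2 - 108)/(s^2 + 36)^3

L{cos(6t)} = s/(s^2 + 36).
Then apply L{t^2·g(t)} = (-1)^2 d^2/ds^2[G(s)] with G(s) = s/(s^2 + 36):
differentiating 2 times and applying the sign gives 2*s*(s^2 - 108)/(s^2 + 36)^3.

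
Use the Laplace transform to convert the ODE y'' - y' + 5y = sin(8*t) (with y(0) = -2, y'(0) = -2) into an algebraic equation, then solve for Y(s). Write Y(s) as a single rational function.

Y(s) = (-2*s^3 - 128*s + 8)/(s^4 - s^3 + 69*s^2 - 64*s + 320)

Take the Laplace transform of both sides.
Using L{y''} = s^2 Y - s·y(0) - y'(0) and L{y'} = sY - y(0), with y(0) = -2, y'(0) = -2, the left side becomes (s^2 - s + 5)Y - (-2*s).
The right side is L{sin(8*t)} = 8/(s^2 + 64).
So (s^2 - s + 5)Y = 8/(s^2 + 64) + (-2*s).
Divide through and combine into a single rational function.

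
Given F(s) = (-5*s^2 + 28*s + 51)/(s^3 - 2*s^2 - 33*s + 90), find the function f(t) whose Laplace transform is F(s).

f(t) = 3*exp(5*t) - 5*exp(3*t) - 3*exp(-6*t)

Factor the denominator: s^3 - 2*s^2 - 33*s + 90 = (s - 5)*(s - 3)*(s + 6).
Partial fraction decomposition gives [3/(s - 5)] + [-3/(s + 6)] + [-5/(s - 3)].
Invert each term: 3/(s - 5) ↔ 3e^(5t); -3/(s + 6) ↔ -3e^(-6t); -5/(s - 3) ↔ -5e^(3t).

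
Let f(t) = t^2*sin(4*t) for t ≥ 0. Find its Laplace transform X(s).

L{sin(4t)} = 4/(s^2 + 16).
Then apply L{t^2·g(t)} = (-1)^2 d^2/ds^2[G(s)] with G(s) = 4/(s^2 + 16):
differentiating 2 times and applying the sign gives 8*(3*s^2 - 16)/(s^2 + 16)^3.

X(s) = 8*(3*s^2 - 16)/(s^2 + 16)^3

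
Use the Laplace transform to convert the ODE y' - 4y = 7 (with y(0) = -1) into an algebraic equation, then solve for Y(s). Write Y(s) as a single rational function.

Y(s) = (-s + 7)/(s^2 - 4*s)

Transform both sides with L{·}.
With L{y'} = sY - y(0) = sY - (-1): the LHS transforms to (s - 4)Y - (-1).
The right side is L{7} = 7/s.
So (s - 4)Y = 7/s + (-1).
Divide through and combine into a single rational function.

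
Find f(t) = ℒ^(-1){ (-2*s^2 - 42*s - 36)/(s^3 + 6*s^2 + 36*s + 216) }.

f(t) = -3*sin(6*t) - 4*cos(6*t) + 2*exp(-6*t)

Factor the denominator: s^3 + 6*s^2 + 36*s + 216 = (s + 6)*(s^2 + 36).
Partial fraction decomposition gives [2/(s + 6)] + [-4*s/(s^2 + 36)] + [-18/(s^2 + 36)].
Invert each term: 2/(s + 6) ↔ 2e^(-6t); -4·s/(s^2 + 36) ↔ -4cos(6t); -3·6/(s^2 + 36) ↔ -3sin(6t).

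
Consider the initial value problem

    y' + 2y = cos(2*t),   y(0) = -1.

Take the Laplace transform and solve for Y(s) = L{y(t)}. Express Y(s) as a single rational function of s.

Y(s) = (-s^2 + s - 4)/(s^3 + 2*s^2 + 4*s + 8)

Transform both sides with L{·}.
With L{y'} = sY - y(0) = sY - (-1): the LHS transforms to (s + 2)Y - (-1).
The right side is L{cos(2*t)} = s/(s^2 + 4).
So (s + 2)Y = s/(s^2 + 4) + (-1).
Solve for Y(s) and write it as one ratio of polynomials.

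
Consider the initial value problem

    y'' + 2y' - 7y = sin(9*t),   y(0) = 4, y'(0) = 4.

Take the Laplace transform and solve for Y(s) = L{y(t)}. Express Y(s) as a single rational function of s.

Y(s) = (4*s^3 + 12*s^2 + 324*s + 981)/(s^4 + 2*s^3 + 74*s^2 + 162*s - 567)

Apply the Laplace transform to the equation.
Using L{y''} = s^2 Y - s·y(0) - y'(0) and L{y'} = sY - y(0), with y(0) = 4, y'(0) = 4, the left side becomes (s^2 + 2*s - 7)Y - (4*s + 12).
The right side is L{sin(9*t)} = 9/(s^2 + 81).
So (s^2 + 2*s - 7)Y = 9/(s^2 + 81) + (4*s + 12).
Solve for Y(s) and write it as one ratio of polynomials.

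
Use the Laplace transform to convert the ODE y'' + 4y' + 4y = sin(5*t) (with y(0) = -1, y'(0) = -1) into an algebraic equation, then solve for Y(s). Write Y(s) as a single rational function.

Y(s) = (-s^3 - 5*s^2 - 25*s - 120)/(s^4 + 4*s^3 + 29*s^2 + 100*s + 100)

Apply the Laplace transform to the equation.
The derivative rules (L{y''} = s^2 Y - s·y(0) - y'(0) and L{y'} = sY - y(0), with y(0) = -1, y'(0) = -1) turn the left side into (s^2 + 4*s + 4)Y - (-s - 5).
The right side is L{sin(5*t)} = 5/(s^2 + 25).
So (s^2 + 4*s + 4)Y = 5/(s^2 + 25) + (-s - 5).
Solve for Y(s) and write it as one ratio of polynomials.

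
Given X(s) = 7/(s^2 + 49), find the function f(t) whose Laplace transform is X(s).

f(t) = sin(7*t)

Since L{sin(7t)} = 7/(s^2 + 49), the inverse is sin(7*t).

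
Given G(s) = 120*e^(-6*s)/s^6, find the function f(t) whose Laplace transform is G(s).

The factor e^(-6s) signals a time shift by c = 6 (second shifting theorem).
L{t^5} = 5!/s^6 = 120/s^6, so L^-1{120/s^6} = t^5.
Hence the inverse is u(t - 6) times that function evaluated at t - 6.

f(t) = Heaviside(t - 6)*((t - 6)^5)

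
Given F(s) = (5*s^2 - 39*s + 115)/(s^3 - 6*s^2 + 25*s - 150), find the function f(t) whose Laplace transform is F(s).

Factor the denominator: s^3 - 6*s^2 + 25*s - 150 = (s - 6)*(s^2 + 25).
Partial fraction decomposition gives [1/(s - 6)] + [4*s/(s^2 + 25)] + [-15/(s^2 + 25)].
Invert each term: 1/(s - 6) ↔ e^(6t); 4·s/(s^2 + 25) ↔ 4cos(5t); -3·5/(s^2 + 25) ↔ -3sin(5t).

f(t) = exp(6*t) - 3*sin(5*t) + 4*cos(5*t)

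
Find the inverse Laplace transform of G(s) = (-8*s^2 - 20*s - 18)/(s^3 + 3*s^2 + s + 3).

Factor the denominator: s^3 + 3*s^2 + s + 3 = (s + 3)*(s^2 + 1).
Partial fraction decomposition gives [-3/(s + 3)] + [-5*s/(s^2 + 1)] + [-5/(s^2 + 1)].
Invert each term: -3/(s + 3) ↔ -3e^(-3t); -5·s/(s^2 + 1) ↔ -5cos(t); -5·1/(s^2 + 1) ↔ -5sin(t).

-5*sin(t) - 5*cos(t) - 3*exp(-3*t)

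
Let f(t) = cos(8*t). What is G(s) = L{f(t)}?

L{cos(8t)} = s/(s^2 + 64).

G(s) = s/(s^2 + 64)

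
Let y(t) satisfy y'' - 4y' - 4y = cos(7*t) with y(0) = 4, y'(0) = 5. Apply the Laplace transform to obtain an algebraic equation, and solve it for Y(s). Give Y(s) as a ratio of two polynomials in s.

Take the Laplace transform of both sides.
Using L{y''} = s^2 Y - s·y(0) - y'(0) and L{y'} = sY - y(0), with y(0) = 4, y'(0) = 5, the left side becomes (s^2 - 4*s - 4)Y - (4*s - 11).
The right side is L{cos(7*t)} = s/(s^2 + 49).
So (s^2 - 4*s - 4)Y = s/(s^2 + 49) + (4*s - 11).
Divide through and combine into a single rational function.

Y(s) = (4*s^3 - 11*s^2 + 197*s - 539)/(s^4 - 4*s^3 + 45*s^2 - 196*s - 196)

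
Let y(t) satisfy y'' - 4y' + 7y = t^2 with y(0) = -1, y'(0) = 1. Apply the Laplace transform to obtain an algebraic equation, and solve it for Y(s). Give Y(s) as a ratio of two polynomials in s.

Y(s) = (-s^4 + 5*s^3 + 2)/(s^5 - 4*s^4 + 7*s^3)

Apply the Laplace transform to the equation.
The derivative rules (L{y''} = s^2 Y - s·y(0) - y'(0) and L{y'} = sY - y(0), with y(0) = -1, y'(0) = 1) turn the left side into (s^2 - 4*s + 7)Y - (-s + 5).
The right side is L{t^2} = 2/s^3.
So (s^2 - 4*s + 7)Y = 2/s^3 + (-s + 5).
Solve for Y(s) and write it as one ratio of polynomials.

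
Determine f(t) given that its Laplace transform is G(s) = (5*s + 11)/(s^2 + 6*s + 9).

f(t) = -4*t*exp(-3*t) + 5*exp(-3*t)

Factor the denominator: s^2 + 6*s + 9 = (s + 3)^2.
Partial fraction decomposition gives [5/(s + 3)] + [-4/(s + 3)^2].
Invert each term: 5/(s + 3) ↔ 5e^(-3t); -4/(s + 3)^2 ↔ -4t·e^(-3t).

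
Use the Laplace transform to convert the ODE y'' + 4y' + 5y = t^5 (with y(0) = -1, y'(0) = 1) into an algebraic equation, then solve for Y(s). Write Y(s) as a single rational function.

Y(s) = (-s^7 - 3*s^6 + 120)/(s^8 + 4*s^7 + 5*s^6)

Apply the Laplace transform to the equation.
With L{y''} = s^2 Y - s·y(0) - y'(0) and L{y'} = sY - y(0), with y(0) = -1, y'(0) = 1: the LHS transforms to (s^2 + 4*s + 5)Y - (-s - 3).
The right side is L{t^5} = 120/s^6.
So (s^2 + 4*s + 5)Y = 120/s^6 + (-s - 3).
Divide through and combine into a single rational function.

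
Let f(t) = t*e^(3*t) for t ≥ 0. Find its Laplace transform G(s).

L{e^(3t)} = 1/(s - 3).
Then apply L{t·g(t)} = -d/ds[H(s)] with H(s) = 1/(s - 3):
differentiating 1 time and applying the sign gives (s - 3)^(-2).

G(s) = (s - 3)^(-2)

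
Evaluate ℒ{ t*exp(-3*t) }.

(s + 3)^(-2)

L{e^(-3t)} = 1/(s + 3).
Then apply L{t·g(t)} = -d/ds[G(s)] with G(s) = 1/(s + 3):
differentiating 1 time and applying the sign gives (s + 3)^(-2).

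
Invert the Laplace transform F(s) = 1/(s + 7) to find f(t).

f(t) = exp(-7*t)

Since L{e^(-7t)} = 1/(s + 7), the inverse is e^(-7*t).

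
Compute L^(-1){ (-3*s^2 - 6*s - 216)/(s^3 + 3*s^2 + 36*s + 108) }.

-2*sin(6*t) + 2*cos(6*t) - 5*exp(-3*t)

Factor the denominator: s^3 + 3*s^2 + 36*s + 108 = (s + 3)*(s^2 + 36).
Partial fraction decomposition gives [-5/(s + 3)] + [2*s/(s^2 + 36)] + [-12/(s^2 + 36)].
Invert each term: -5/(s + 3) ↔ -5e^(-3t); 2·s/(s^2 + 36) ↔ 2cos(6t); -2·6/(s^2 + 36) ↔ -2sin(6t).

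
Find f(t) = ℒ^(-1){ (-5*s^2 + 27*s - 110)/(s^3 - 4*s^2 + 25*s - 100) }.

f(t) = -2*exp(4*t) + 3*sin(5*t) - 3*cos(5*t)

Factor the denominator: s^3 - 4*s^2 + 25*s - 100 = (s - 4)*(s^2 + 25).
Partial fraction decomposition gives [-2/(s - 4)] + [-3*s/(s^2 + 25)] + [15/(s^2 + 25)].
Invert each term: -2/(s - 4) ↔ -2e^(4t); -3·s/(s^2 + 25) ↔ -3cos(5t); 3·5/(s^2 + 25) ↔ 3sin(5t).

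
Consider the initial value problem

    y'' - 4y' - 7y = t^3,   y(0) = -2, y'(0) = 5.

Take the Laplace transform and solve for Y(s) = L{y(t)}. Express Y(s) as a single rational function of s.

Y(s) = (-2*s^5 + 13*s^4 + 6)/(s^6 - 4*s^5 - 7*s^4)

Transform both sides with L{·}.
Using L{y''} = s^2 Y - s·y(0) - y'(0) and L{y'} = sY - y(0), with y(0) = -2, y'(0) = 5, the left side becomes (s^2 - 4*s - 7)Y - (-2*s + 13).
The right side is L{t^3} = 6/s^4.
So (s^2 - 4*s - 7)Y = 6/s^4 + (-2*s + 13).
Solve for Y(s) and write it as one ratio of polynomials.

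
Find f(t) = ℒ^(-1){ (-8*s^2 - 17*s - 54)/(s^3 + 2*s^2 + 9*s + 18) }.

Factor the denominator: s^3 + 2*s^2 + 9*s + 18 = (s + 2)*(s^2 + 9).
Partial fraction decomposition gives [-4/(s + 2)] + [-4*s/(s^2 + 9)] + [-9/(s^2 + 9)].
Invert each term: -4/(s + 2) ↔ -4e^(-2t); -4·s/(s^2 + 9) ↔ -4cos(3t); -3·3/(s^2 + 9) ↔ -3sin(3t).

f(t) = -3*sin(3*t) - 4*cos(3*t) - 4*exp(-2*t)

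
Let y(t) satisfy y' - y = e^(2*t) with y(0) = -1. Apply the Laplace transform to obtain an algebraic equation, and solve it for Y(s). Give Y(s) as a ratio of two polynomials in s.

Apply the Laplace transform to the equation.
The derivative rules (L{y'} = sY - y(0) = sY - (-1)) turn the left side into (s - 1)Y - (-1).
The right side is L{e^(2*t)} = 1/(s - 2).
So (s - 1)Y = 1/(s - 2) + (-1).
Isolate Y and clear denominators.

Y(s) = (-s + 3)/(s^2 - 3*s + 2)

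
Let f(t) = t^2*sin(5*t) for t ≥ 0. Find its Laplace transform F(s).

F(s) = 10*(3*s^2 - 25)/(s^2 + 25)^3

L{sin(5t)} = 5/(s^2 + 25).
Then apply L{t^2·g(t)} = (-1)^2 d^2/ds^2[G(s)] with G(s) = 5/(s^2 + 25):
differentiating 2 times and applying the sign gives 10*(3*s^2 - 25)/(s^2 + 25)^3.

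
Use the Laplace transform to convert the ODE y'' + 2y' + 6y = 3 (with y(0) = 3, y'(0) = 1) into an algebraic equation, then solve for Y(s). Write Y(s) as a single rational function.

Transform both sides with L{·}.
The derivative rules (L{y''} = s^2 Y - s·y(0) - y'(0) and L{y'} = sY - y(0), with y(0) = 3, y'(0) = 1) turn the left side into (s^2 + 2*s + 6)Y - (3*s + 7).
The right side is L{3} = 3/s.
So (s^2 + 2*s + 6)Y = 3/s + (3*s + 7).
Solve for Y(s) and write it as one ratio of polynomials.

Y(s) = (3*s^2 + 7*s + 3)/(s^3 + 2*s^2 + 6*s)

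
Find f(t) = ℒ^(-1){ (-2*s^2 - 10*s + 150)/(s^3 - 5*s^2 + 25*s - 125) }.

Factor the denominator: s^3 - 5*s^2 + 25*s - 125 = (s - 5)*(s^2 + 25).
Partial fraction decomposition gives [1/(s - 5)] + [-3*s/(s^2 + 25)] + [-25/(s^2 + 25)].
Invert each term: 1/(s - 5) ↔ e^(5t); -3·s/(s^2 + 25) ↔ -3cos(5t); -5·5/(s^2 + 25) ↔ -5sin(5t).

f(t) = exp(5*t) - 5*sin(5*t) - 3*cos(5*t)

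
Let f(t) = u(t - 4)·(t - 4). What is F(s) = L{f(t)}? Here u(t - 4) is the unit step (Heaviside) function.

By the second shifting theorem, L{u(t - c)·g(t - c)} = e^(-cs)·G(s) with c = 4 and G(s) = L{g(t)}.
L{t} = 1!/s^2 = 1/s^2.

F(s) = exp(-4*s)/s^2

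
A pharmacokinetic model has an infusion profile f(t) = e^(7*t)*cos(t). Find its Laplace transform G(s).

L{cos(t)} = s/(s^2 + 1).
By the first shifting theorem, multiplying by e^(7t) replaces s with s - 7.

G(s) = (s - 7)/((s - 7)^2 + 1)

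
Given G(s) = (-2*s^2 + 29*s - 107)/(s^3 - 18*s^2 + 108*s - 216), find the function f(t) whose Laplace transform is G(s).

Factor the denominator: s^3 - 18*s^2 + 108*s - 216 = (s - 6)^3.
Partial fraction decomposition gives [-2/(s - 6)] + [5/(s - 6)^2] + [-5/(s - 6)^3].
Invert each term: -2/(s - 6) ↔ -2e^(6t); 5/(s - 6)^2 ↔ 5t·e^(6t); -5/(s - 6)^3 ↔ (-5/2)t^2·e^(6t).

f(t) = -5*t^2*exp(6*t)/2 + 5*t*exp(6*t) - 2*exp(6*t)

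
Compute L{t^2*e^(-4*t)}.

2/(s + 4)^3

L{e^(-4t)} = 1/(s + 4).
Then apply L{t^2·g(t)} = (-1)^2 d^2/ds^2[G(s)] with G(s) = 1/(s + 4):
differentiating 2 times and applying the sign gives 2/(s + 4)^3.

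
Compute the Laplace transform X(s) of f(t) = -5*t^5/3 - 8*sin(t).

Apply the Laplace transform termwise.
(-8)·[L{sin(t)} = 1/(s^2 + 1)]; (-5/3)·[L{t^5} = 5!/s^6 = 120/s^6].

X(s) = -8/(s^2 + 1) - 200/s^6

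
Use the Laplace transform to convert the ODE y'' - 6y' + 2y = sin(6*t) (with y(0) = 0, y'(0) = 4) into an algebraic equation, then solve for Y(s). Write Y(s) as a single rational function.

Laplace-transform each side.
Using L{y''} = s^2 Y - s·y(0) - y'(0) and L{y'} = sY - y(0), with y(0) = 0, y'(0) = 4, the left side becomes (s^2 - 6*s + 2)Y - (4).
The right side is L{sin(6*t)} = 6/(s^2 + 36).
So (s^2 - 6*s + 2)Y = 6/(s^2 + 36) + (4).
Divide through and combine into a single rational function.

Y(s) = (4*s^2 + 150)/(s^4 - 6*s^3 + 38*s^2 - 216*s + 72)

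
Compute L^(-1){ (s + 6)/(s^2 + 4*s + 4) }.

Factor the denominator: s^2 + 4*s + 4 = (s + 2)^2.
Partial fraction decomposition gives [1/(s + 2)] + [4/(s + 2)^2].
Invert each term: 1/(s + 2) ↔ e^(-2t); 4/(s + 2)^2 ↔ 4t·e^(-2t).

4*t*exp(-2*t) + exp(-2*t)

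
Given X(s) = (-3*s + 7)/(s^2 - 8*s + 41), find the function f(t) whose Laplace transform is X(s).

Complete the square in the denominator: s^2 - 8*s + 41 = (s - 4)^2 + 5^2.
Split the numerator to match: -3*s + 7 = -3·(s - 4) - 1·5.
Invert each term: -3·(s - 4)/((s - 4)^2 + 25) ↔ -3e^(4t)cos(5t); -1·5/((s - 4)^2 + 25) ↔ -e^(4t)sin(5t).

f(t) = -exp(4*t)*sin(5*t) - 3*exp(4*t)*cos(5*t)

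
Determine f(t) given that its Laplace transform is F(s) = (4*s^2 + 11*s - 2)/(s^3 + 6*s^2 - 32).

f(t) = -3*t*exp(-4*t) + exp(2*t) + 3*exp(-4*t)

Factor the denominator: s^3 + 6*s^2 - 32 = (s - 2)*(s + 4)^2.
Partial fraction decomposition gives [3/(s + 4)] + [-3/(s + 4)^2] + [1/(s - 2)].
Invert each term: 3/(s + 4) ↔ 3e^(-4t); -3/(s + 4)^2 ↔ -3t·e^(-4t); 1/(s - 2) ↔ e^(2t).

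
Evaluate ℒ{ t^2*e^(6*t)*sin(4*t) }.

8*(3*s^2 - 36*s + 92)/(s^2 - 12*s + 52)^3

L{sin(4t)} = 4/(s^2 + 16).
Multiplying by e^(6t) shifts s → s - 6, so L{e^(6*t)*sin(4*t)} = 4/((s - 6)^2 + 16).
Then apply L{t^2·g(t)} = (-1)^2 d^2/ds^2[G(s)] with G(s) = 4/((s - 6)^2 + 16):
differentiating 2 times and applying the sign gives 8*(3*s^2 - 36*s + 92)/(s^2 - 12*s + 52)^3.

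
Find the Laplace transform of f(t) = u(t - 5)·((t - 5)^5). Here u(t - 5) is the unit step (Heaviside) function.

120*exp(-5*s)/s^6

By the second shifting theorem, L{u(t - c)·g(t - c)} = e^(-cs)·H(s) with c = 5 and H(s) = L{g(t)}.
L{t^5} = 5!/s^6 = 120/s^6.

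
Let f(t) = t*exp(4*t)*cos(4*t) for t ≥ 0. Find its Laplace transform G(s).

G(s) = s*(s - 8)/(s^2 - 8*s + 32)^2

L{cos(4t)} = s/(s^2 + 16).
Multiplying by e^(4t) shifts s → s - 4, so L{exp(4*t)*cos(4*t)} = (s - 4)/((s - 4)^2 + 16).
Then apply L{t·g(t)} = -d/ds[H(s)] with H(s) = (s - 4)/((s - 4)^2 + 16):
differentiating 1 time and applying the sign gives s*(s - 8)/(s^2 - 8*s + 32)^2.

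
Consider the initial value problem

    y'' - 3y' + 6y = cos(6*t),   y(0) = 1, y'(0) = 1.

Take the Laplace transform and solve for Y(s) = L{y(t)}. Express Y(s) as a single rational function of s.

Y(s) = (s^3 - 2*s^2 + 37*s - 72)/(s^4 - 3*s^3 + 42*s^2 - 108*s + 216)

Take the Laplace transform of both sides.
Using L{y''} = s^2 Y - s·y(0) - y'(0) and L{y'} = sY - y(0), with y(0) = 1, y'(0) = 1, the left side becomes (s^2 - 3*s + 6)Y - (s - 2).
The right side is L{cos(6*t)} = s/(s^2 + 36).
So (s^2 - 3*s + 6)Y = s/(s^2 + 36) + (s - 2).
Divide through and combine into a single rational function.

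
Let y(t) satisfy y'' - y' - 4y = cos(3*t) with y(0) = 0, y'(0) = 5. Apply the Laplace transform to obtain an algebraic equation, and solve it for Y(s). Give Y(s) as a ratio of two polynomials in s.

Apply the Laplace transform to the equation.
With L{y''} = s^2 Y - s·y(0) - y'(0) and L{y'} = sY - y(0), with y(0) = 0, y'(0) = 5: the LHS transforms to (s^2 - s - 4)Y - (5).
The right side is L{cos(3*t)} = s/(s^2 + 9).
So (s^2 - s - 4)Y = s/(s^2 + 9) + (5).
Isolate Y and clear denominators.

Y(s) = (5*s^2 + s + 45)/(s^4 - s^3 + 5*s^2 - 9*s - 36)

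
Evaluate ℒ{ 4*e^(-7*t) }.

4/(s + 7)

L{4} = 4/s.
By the first shifting theorem, multiplying by e^(-7t) replaces s with s + 7.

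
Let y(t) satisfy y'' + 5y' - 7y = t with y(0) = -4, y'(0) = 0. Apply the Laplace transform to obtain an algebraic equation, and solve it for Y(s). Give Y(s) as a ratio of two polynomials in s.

Laplace-transform each side.
Using L{y''} = s^2 Y - s·y(0) - y'(0) and L{y'} = sY - y(0), with y(0) = -4, y'(0) = 0, the left side becomes (s^2 + 5*s - 7)Y - (-4*s - 20).
The right side is L{t} = s^(-2).
So (s^2 + 5*s - 7)Y = s^(-2) + (-4*s - 20).
Isolate Y and clear denominators.

Y(s) = (-4*s^3 - 20*s^2 + 1)/(s^4 + 5*s^3 - 7*s^2)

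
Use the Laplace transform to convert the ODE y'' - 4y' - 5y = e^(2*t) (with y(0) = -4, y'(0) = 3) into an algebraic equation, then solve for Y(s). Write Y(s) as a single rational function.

Y(s) = (-4*s^2 + 27*s - 37)/(s^3 - 6*s^2 + 3*s + 10)

Apply the Laplace transform to the equation.
With L{y''} = s^2 Y - s·y(0) - y'(0) and L{y'} = sY - y(0), with y(0) = -4, y'(0) = 3: the LHS transforms to (s^2 - 4*s - 5)Y - (-4*s + 19).
The right side is L{e^(2*t)} = 1/(s - 2).
So (s^2 - 4*s - 5)Y = 1/(s - 2) + (-4*s + 19).
Divide through and combine into a single rational function.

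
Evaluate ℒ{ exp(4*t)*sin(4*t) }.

L{sin(4t)} = 4/(s^2 + 16).
By the first shifting theorem, multiplying by e^(4t) replaces s with s - 4.

4/((s - 4)^2 + 16)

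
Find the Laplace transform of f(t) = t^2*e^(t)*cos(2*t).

2*(s - 1)*(s^2 - 2*s - 11)/(s^2 - 2*s + 5)^3

L{cos(2t)} = s/(s^2 + 4).
Multiplying by e^(t) shifts s → s - 1, so L{e^(t)*cos(2*t)} = (s - 1)/((s - 1)^2 + 4).
Then apply L{t^2·g(t)} = (-1)^2 d^2/ds^2[G(s)] with G(s) = (s - 1)/((s - 1)^2 + 4):
differentiating 2 times and applying the sign gives 2*(s - 1)*(s^2 - 2*s - 11)/(s^2 - 2*s + 5)^3.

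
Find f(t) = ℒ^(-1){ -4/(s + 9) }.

Since L{e^(-9t)} = 1/(s + 9), the inverse is e^(-9*t), scaled by -4.

f(t) = -4*exp(-9*t)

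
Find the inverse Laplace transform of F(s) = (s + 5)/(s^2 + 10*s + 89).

exp(-5*t)*cos(8*t)

Rewrite the denominator: s^2 + 10*s + 89 = (s + 5)^2 + 64.
The form in (s + 5) signals a first-shifting-theorem factor e^(-5t).
Since L{cos(8t)} = s/(s^2 + 64), the inverse is exp(-5*t)*cos(8*t).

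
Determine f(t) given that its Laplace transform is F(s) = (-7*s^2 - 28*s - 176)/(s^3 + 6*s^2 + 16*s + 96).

f(t) = -4*sin(4*t) - 2*cos(4*t) - 5*exp(-6*t)

Factor the denominator: s^3 + 6*s^2 + 16*s + 96 = (s + 6)*(s^2 + 16).
Partial fraction decomposition gives [-5/(s + 6)] + [-2*s/(s^2 + 16)] + [-16/(s^2 + 16)].
Invert each term: -5/(s + 6) ↔ -5e^(-6t); -2·s/(s^2 + 16) ↔ -2cos(4t); -4·4/(s^2 + 16) ↔ -4sin(4t).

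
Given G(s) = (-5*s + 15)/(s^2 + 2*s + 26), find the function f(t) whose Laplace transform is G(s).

f(t) = 4*exp(-t)*sin(5*t) - 5*exp(-t)*cos(5*t)

Complete the square in the denominator: s^2 + 2*s + 26 = (s + 1)^2 + 5^2.
Split the numerator to match: -5*s + 15 = -5·(s + 1) + 4·5.
Invert each term: -5·(s + 1)/((s + 1)^2 + 25) ↔ -5e^(-t)cos(5t); 4·5/((s + 1)^2 + 25) ↔ 4e^(-t)sin(5t).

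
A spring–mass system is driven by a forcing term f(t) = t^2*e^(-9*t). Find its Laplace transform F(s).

F(s) = 2/(s + 9)^3

L{e^(-9t)} = 1/(s + 9).
Then apply L{t^2·g(t)} = (-1)^2 d^2/ds^2[G(s)] with G(s) = 1/(s + 9):
differentiating 2 times and applying the sign gives 2/(s + 9)^3.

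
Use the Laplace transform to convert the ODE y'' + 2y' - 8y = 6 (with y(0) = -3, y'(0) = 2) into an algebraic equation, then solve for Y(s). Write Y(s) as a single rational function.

Y(s) = (-3*s^2 - 4*s + 6)/(s^3 + 2*s^2 - 8*s)

Laplace-transform each side.
Using L{y''} = s^2 Y - s·y(0) - y'(0) and L{y'} = sY - y(0), with y(0) = -3, y'(0) = 2, the left side becomes (s^2 + 2*s - 8)Y - (-3*s - 4).
The right side is L{6} = 6/s.
So (s^2 + 2*s - 8)Y = 6/s + (-3*s - 4).
Solve for Y(s) and write it as one ratio of polynomials.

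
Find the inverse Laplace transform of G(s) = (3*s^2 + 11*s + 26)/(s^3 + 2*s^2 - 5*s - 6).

4*exp(2*t) - 3*exp(-t) + 2*exp(-3*t)

Factor the denominator: s^3 + 2*s^2 - 5*s - 6 = (s - 2)*(s + 1)*(s + 3).
Partial fraction decomposition gives [4/(s - 2)] + [2/(s + 3)] + [-3/(s + 1)].
Invert each term: 4/(s - 2) ↔ 4e^(2t); 2/(s + 3) ↔ 2e^(-3t); -3/(s + 1) ↔ -3e^(-t).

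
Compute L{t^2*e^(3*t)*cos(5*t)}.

2*(s - 3)*(s^2 - 6*s - 66)/(s^2 - 6*s + 34)^3

L{cos(5t)} = s/(s^2 + 25).
Multiplying by e^(3t) shifts s → s - 3, so L{e^(3*t)*cos(5*t)} = (s - 3)/((s - 3)^2 + 25).
Then apply L{t^2·g(t)} = (-1)^2 d^2/ds^2[H(s)] with H(s) = (s - 3)/((s - 3)^2 + 25):
differentiating 2 times and applying the sign gives 2*(s - 3)*(s^2 - 6*s - 66)/(s^2 - 6*s + 34)^3.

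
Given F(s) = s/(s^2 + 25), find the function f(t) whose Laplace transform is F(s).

Since L{cos(5t)} = s/(s^2 + 25), the inverse is cos(5*t).

f(t) = cos(5*t)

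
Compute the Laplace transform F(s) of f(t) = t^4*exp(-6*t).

F(s) = 24/(s + 6)^5

L{t^4} = 4!/s^5 = 24/s^5.
By the first shifting theorem, multiplying by e^(-6t) replaces s with s + 6.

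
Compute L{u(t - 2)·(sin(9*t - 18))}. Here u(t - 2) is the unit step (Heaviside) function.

9*exp(-2*s)/(s^2 + 81)

By the second shifting theorem, L{u(t - c)·g(t - c)} = e^(-cs)·G(s) with c = 2 and G(s) = L{g(t)}.
L{sin(9t)} = 9/(s^2 + 81).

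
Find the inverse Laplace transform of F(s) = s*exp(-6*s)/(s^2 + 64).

The factor e^(-6s) signals a time shift by c = 6 (second shifting theorem).
L{cos(8t)} = s/(s^2 + 64), so L^-1{s/(s^2 + 64)} = cos(8*t).
Hence the inverse is u(t - 6) times that function evaluated at t - 6.

Heaviside(t - 6)*(cos(8*t - 48))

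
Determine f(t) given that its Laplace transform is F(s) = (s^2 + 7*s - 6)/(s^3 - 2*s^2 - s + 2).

Factor the denominator: s^3 - 2*s^2 - s + 2 = (s - 2)*(s - 1)*(s + 1).
Partial fraction decomposition gives [4/(s - 2)] + [-2/(s + 1)] + [-1/(s - 1)].
Invert each term: 4/(s - 2) ↔ 4e^(2t); -2/(s + 1) ↔ -2e^(-t); -1/(s - 1) ↔ -e^(t).

f(t) = 4*exp(2*t) - exp(t) - 2*exp(-t)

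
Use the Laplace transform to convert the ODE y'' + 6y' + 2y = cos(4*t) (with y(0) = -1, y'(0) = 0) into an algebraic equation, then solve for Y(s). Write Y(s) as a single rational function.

Y(s) = (-s^3 - 6*s^2 - 15*s - 96)/(s^4 + 6*s^3 + 18*s^2 + 96*s + 32)

Take the Laplace transform of both sides.
The derivative rules (L{y''} = s^2 Y - s·y(0) - y'(0) and L{y'} = sY - y(0), with y(0) = -1, y'(0) = 0) turn the left side into (s^2 + 6*s + 2)Y - (-s - 6).
The right side is L{cos(4*t)} = s/(s^2 + 16).
So (s^2 + 6*s + 2)Y = s/(s^2 + 16) + (-s - 6).
Divide through and combine into a single rational function.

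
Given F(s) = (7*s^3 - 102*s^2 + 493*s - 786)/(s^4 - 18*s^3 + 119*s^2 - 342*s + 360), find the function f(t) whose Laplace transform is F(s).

Factor the denominator: s^4 - 18*s^3 + 119*s^2 - 342*s + 360 = (s - 6)*(s - 5)*(s - 4)*(s - 3).
Partial fraction decomposition gives [6/(s - 3)] + [2/(s - 6)] + [-2/(s - 5)] + [1/(s - 4)].
Invert each term: 6/(s - 3) ↔ 6e^(3t); 2/(s - 6) ↔ 2e^(6t); -2/(s - 5) ↔ -2e^(5t); 1/(s - 4) ↔ e^(4t).

f(t) = 2*exp(6*t) - 2*exp(5*t) + exp(4*t) + 6*exp(3*t)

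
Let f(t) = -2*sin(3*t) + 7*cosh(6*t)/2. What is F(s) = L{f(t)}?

F(s) = 7*s/(2*(s^2 - 36)) - 6/(s^2 + 9)

By linearity of the Laplace transform, transform each term separately.
(-2)·[L{sin(3t)} = 3/(s^2 + 9)]; (7/2)·[L{cosh(6t)} = s/(s^2 - 36)].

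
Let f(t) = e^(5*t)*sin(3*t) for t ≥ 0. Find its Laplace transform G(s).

L{sin(3t)} = 3/(s^2 + 9).
By the first shifting theorem, multiplying by e^(5t) replaces s with s - 5.

G(s) = 3/((s - 5)^2 + 9)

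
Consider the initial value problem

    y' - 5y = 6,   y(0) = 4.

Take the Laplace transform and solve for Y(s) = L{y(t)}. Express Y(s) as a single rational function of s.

Take the Laplace transform of both sides.
Using L{y'} = sY - y(0) = sY - 4, the left side becomes (s - 5)Y - (4).
The right side is L{6} = 6/s.
So (s - 5)Y = 6/s + (4).
Solve for Y(s) and write it as one ratio of polynomials.

Y(s) = (4*s + 6)/(s^2 - 5*s)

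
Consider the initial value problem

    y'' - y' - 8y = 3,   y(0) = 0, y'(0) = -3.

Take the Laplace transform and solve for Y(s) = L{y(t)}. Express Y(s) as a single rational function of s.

Y(s) = (-3*s + 3)/(s^3 - s^2 - 8*s)

Take the Laplace transform of both sides.
Using L{y''} = s^2 Y - s·y(0) - y'(0) and L{y'} = sY - y(0), with y(0) = 0, y'(0) = -3, the left side becomes (s^2 - s - 8)Y - (-3).
The right side is L{3} = 3/s.
So (s^2 - s - 8)Y = 3/s + (-3).
Solve for Y(s) and write it as one ratio of polynomials.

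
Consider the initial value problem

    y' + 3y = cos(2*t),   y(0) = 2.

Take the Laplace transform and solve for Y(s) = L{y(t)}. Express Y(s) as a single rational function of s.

Y(s) = (2*s^2 + s + 8)/(s^3 + 3*s^2 + 4*s + 12)

Take the Laplace transform of both sides.
The derivative rules (L{y'} = sY - y(0) = sY - 2) turn the left side into (s + 3)Y - (2).
The right side is L{cos(2*t)} = s/(s^2 + 4).
So (s + 3)Y = s/(s^2 + 4) + (2).
Solve for Y(s) and write it as one ratio of polynomials.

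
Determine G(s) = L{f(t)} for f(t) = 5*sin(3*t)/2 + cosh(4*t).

Apply the Laplace transform termwise.
L{cosh(4t)} = s/(s^2 - 16); (5/2)·[L{sin(3t)} = 3/(s^2 + 9)].

G(s) = s/(s^2 - 16) + 15/(2*(s^2 + 9))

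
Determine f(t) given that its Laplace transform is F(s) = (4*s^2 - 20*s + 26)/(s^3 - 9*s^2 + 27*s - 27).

f(t) = t^2*exp(3*t) + 4*t*exp(3*t) + 4*exp(3*t)

Factor the denominator: s^3 - 9*s^2 + 27*s - 27 = (s - 3)^3.
Partial fraction decomposition gives [4/(s - 3)] + [4/(s - 3)^2] + [2/(s - 3)^3].
Invert each term: 4/(s - 3) ↔ 4e^(3t); 4/(s - 3)^2 ↔ 4t·e^(3t); 2/(s - 3)^3 ↔ (1)t^2·e^(3t).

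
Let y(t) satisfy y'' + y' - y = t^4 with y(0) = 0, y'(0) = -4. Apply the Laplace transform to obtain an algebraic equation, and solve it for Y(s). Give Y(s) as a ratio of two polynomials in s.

Transform both sides with L{·}.
The derivative rules (L{y''} = s^2 Y - s·y(0) - y'(0) and L{y'} = sY - y(0), with y(0) = 0, y'(0) = -4) turn the left side into (s^2 + s - 1)Y - (-4).
The right side is L{t^4} = 24/s^5.
So (s^2 + s - 1)Y = 24/s^5 + (-4).
Solve for Y(s) and write it as one ratio of polynomials.

Y(s) = (-4*s^5 + 24)/(s^7 + s^6 - s^5)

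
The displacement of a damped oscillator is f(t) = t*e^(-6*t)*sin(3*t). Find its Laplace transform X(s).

L{sin(3t)} = 3/(s^2 + 9).
Multiplying by e^(-6t) shifts s → s + 6, so L{e^(-6*t)*sin(3*t)} = 3/((s + 6)^2 + 9).
Then apply L{t·g(t)} = -d/ds[G(s)] with G(s) = 3/((s + 6)^2 + 9):
differentiating 1 time and applying the sign gives 6*(s + 6)/(s^2 + 12*s + 45)^2.

X(s) = 6*(s + 6)/(s^2 + 12*s + 45)^2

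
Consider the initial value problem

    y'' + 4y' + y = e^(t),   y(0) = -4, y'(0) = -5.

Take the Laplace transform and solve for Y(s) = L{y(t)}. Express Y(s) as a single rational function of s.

Y(s) = (-4*s^2 - 17*s + 22)/(s^3 + 3*s^2 - 3*s - 1)

Apply the Laplace transform to the equation.
The derivative rules (L{y''} = s^2 Y - s·y(0) - y'(0) and L{y'} = sY - y(0), with y(0) = -4, y'(0) = -5) turn the left side into (s^2 + 4*s + 1)Y - (-4*s - 21).
The right side is L{e^(t)} = 1/(s - 1).
So (s^2 + 4*s + 1)Y = 1/(s - 1) + (-4*s - 21).
Divide through and combine into a single rational function.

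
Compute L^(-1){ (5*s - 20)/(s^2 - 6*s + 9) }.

-5*t*exp(3*t) + 5*exp(3*t)

Factor the denominator: s^2 - 6*s + 9 = (s - 3)^2.
Partial fraction decomposition gives [5/(s - 3)] + [-5/(s - 3)^2].
Invert each term: 5/(s - 3) ↔ 5e^(3t); -5/(s - 3)^2 ↔ -5t·e^(3t).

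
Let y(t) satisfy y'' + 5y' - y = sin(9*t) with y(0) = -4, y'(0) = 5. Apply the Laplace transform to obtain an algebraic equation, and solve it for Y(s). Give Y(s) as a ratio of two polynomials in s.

Apply the Laplace transform to the equation.
With L{y''} = s^2 Y - s·y(0) - y'(0) and L{y'} = sY - y(0), with y(0) = -4, y'(0) = 5: the LHS transforms to (s^2 + 5*s - 1)Y - (-4*s - 15).
The right side is L{sin(9*t)} = 9/(s^2 + 81).
So (s^2 + 5*s - 1)Y = 9/(s^2 + 81) + (-4*s - 15).
Solve for Y(s) and write it as one ratio of polynomials.

Y(s) = (-4*s^3 - 15*s^2 - 324*s - 1206)/(s^4 + 5*s^3 + 80*s^2 + 405*s - 81)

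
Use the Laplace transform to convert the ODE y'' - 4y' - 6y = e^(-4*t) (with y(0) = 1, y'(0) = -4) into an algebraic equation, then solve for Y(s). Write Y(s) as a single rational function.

Laplace-transform each side.
With L{y''} = s^2 Y - s·y(0) - y'(0) and L{y'} = sY - y(0), with y(0) = 1, y'(0) = -4: the LHS transforms to (s^2 - 4*s - 6)Y - (s - 8).
The right side is L{e^(-4*t)} = 1/(s + 4).
So (s^2 - 4*s - 6)Y = 1/(s + 4) + (s - 8).
Solve for Y(s) and write it as one ratio of polynomials.

Y(s) = (s^2 - 4*s - 31)/(s^3 - 22*s - 24)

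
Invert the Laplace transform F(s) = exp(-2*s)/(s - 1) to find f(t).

The factor e^(-2s) signals a time shift by c = 2 (second shifting theorem).
L{e^(t)} = 1/(s - 1), so L^-1{1/(s - 1)} = exp(t).
Hence the inverse is u(t - 2) times that function evaluated at t - 2.

f(t) = Heaviside(t - 2)*(exp(t - 2))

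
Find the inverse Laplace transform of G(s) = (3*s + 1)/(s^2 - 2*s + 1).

Factor the denominator: s^2 - 2*s + 1 = (s - 1)^2.
Partial fraction decomposition gives [3/(s - 1)] + [4/(s - 1)^2].
Invert each term: 3/(s - 1) ↔ 3e^(t); 4/(s - 1)^2 ↔ 4t·e^(t).

4*t*exp(t) + 3*exp(t)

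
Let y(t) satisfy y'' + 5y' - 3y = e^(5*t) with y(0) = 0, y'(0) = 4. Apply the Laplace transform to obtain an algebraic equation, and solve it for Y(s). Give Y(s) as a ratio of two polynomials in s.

Take the Laplace transform of both sides.
Using L{y''} = s^2 Y - s·y(0) - y'(0) and L{y'} = sY - y(0), with y(0) = 0, y'(0) = 4, the left side becomes (s^2 + 5*s - 3)Y - (4).
The right side is L{e^(5*t)} = 1/(s - 5).
So (s^2 + 5*s - 3)Y = 1/(s - 5) + (4).
Divide through and combine into a single rational function.

Y(s) = (4*s - 19)/(s^3 - 28*s + 15)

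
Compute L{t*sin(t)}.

L{sin(t)} = 1/(s^2 + 1).
Then apply L{t·g(t)} = -d/ds[G(s)] with G(s) = 1/(s^2 + 1):
differentiating 1 time and applying the sign gives 2*s/(s^2 + 1)^2.

2*s/(s^2 + 1)^2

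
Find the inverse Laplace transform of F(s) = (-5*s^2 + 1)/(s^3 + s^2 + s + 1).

Factor the denominator: s^3 + s^2 + s + 1 = (s + 1)*(s^2 + 1).
Partial fraction decomposition gives [-2/(s + 1)] + [-3*s/(s^2 + 1)] + [3/(s^2 + 1)].
Invert each term: -2/(s + 1) ↔ -2e^(-t); -3·s/(s^2 + 1) ↔ -3cos(t); 3·1/(s^2 + 1) ↔ 3sin(t).

3*sin(t) - 3*cos(t) - 2*exp(-t)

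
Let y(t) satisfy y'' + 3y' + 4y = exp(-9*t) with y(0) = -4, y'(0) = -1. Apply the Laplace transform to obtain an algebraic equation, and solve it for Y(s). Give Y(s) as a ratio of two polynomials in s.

Take the Laplace transform of both sides.
The derivative rules (L{y''} = s^2 Y - s·y(0) - y'(0) and L{y'} = sY - y(0), with y(0) = -4, y'(0) = -1) turn the left side into (s^2 + 3*s + 4)Y - (-4*s - 13).
The right side is L{exp(-9*t)} = 1/(s + 9).
So (s^2 + 3*s + 4)Y = 1/(s + 9) + (-4*s - 13).
Divide through and combine into a single rational function.

Y(s) = (-4*s^2 - 49*s - 116)/(s^3 + 12*s^2 + 31*s + 36)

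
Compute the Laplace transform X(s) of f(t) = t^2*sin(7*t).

L{sin(7t)} = 7/(s^2 + 49).
Then apply L{t^2·g(t)} = (-1)^2 d^2/ds^2[G(s)] with G(s) = 7/(s^2 + 49):
differentiating 2 times and applying the sign gives 14*(3*s^2 - 49)/(s^2 + 49)^3.

X(s) = 14*(3*s^2 - 49)/(s^2 + 49)^3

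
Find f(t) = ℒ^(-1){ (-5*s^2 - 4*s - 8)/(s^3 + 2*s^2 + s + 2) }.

f(t) = -2*sin(t) - cos(t) - 4*exp(-2*t)

Factor the denominator: s^3 + 2*s^2 + s + 2 = (s + 2)*(s^2 + 1).
Partial fraction decomposition gives [-4/(s + 2)] + [-s/(s^2 + 1)] + [-2/(s^2 + 1)].
Invert each term: -4/(s + 2) ↔ -4e^(-2t); -1·s/(s^2 + 1) ↔ -cos(t); -2·1/(s^2 + 1) ↔ -2sin(t).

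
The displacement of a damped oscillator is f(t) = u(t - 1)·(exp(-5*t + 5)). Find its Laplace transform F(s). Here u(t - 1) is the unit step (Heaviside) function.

F(s) = exp(-s)/(s + 5)

By the second shifting theorem, L{u(t - c)·g(t - c)} = e^(-cs)·G(s) with c = 1 and G(s) = L{g(t)}.
L{e^(-5t)} = 1/(s + 5).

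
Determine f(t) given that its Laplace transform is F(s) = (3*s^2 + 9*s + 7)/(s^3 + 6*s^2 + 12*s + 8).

Factor the denominator: s^3 + 6*s^2 + 12*s + 8 = (s + 2)^3.
Partial fraction decomposition gives [3/(s + 2)] + [-3/(s + 2)^2] + [(s + 2)^(-3)].
Invert each term: 3/(s + 2) ↔ 3e^(-2t); -3/(s + 2)^2 ↔ -3t·e^(-2t); 1/(s + 2)^3 ↔ (1/2)t^2·e^(-2t).

f(t) = t^2*exp(-2*t)/2 - 3*t*exp(-2*t) + 3*exp(-2*t)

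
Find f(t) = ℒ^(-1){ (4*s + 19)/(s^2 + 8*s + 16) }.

Factor the denominator: s^2 + 8*s + 16 = (s + 4)^2.
Partial fraction decomposition gives [4/(s + 4)] + [3/(s + 4)^2].
Invert each term: 4/(s + 4) ↔ 4e^(-4t); 3/(s + 4)^2 ↔ 3t·e^(-4t).

f(t) = 3*t*exp(-4*t) + 4*exp(-4*t)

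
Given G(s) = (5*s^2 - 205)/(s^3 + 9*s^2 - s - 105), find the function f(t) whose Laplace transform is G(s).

f(t) = -2*exp(3*t) + 5*exp(-5*t) + 2*exp(-7*t)

Factor the denominator: s^3 + 9*s^2 - s - 105 = (s - 3)*(s + 5)*(s + 7).
Partial fraction decomposition gives [5/(s + 5)] + [-2/(s - 3)] + [2/(s + 7)].
Invert each term: 5/(s + 5) ↔ 5e^(-5t); -2/(s - 3) ↔ -2e^(3t); 2/(s + 7) ↔ 2e^(-7t).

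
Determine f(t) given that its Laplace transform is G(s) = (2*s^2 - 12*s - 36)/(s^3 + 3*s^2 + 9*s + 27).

f(t) = -5*sin(3*t) + cos(3*t) + exp(-3*t)

Factor the denominator: s^3 + 3*s^2 + 9*s + 27 = (s + 3)*(s^2 + 9).
Partial fraction decomposition gives [1/(s + 3)] + [s/(s^2 + 9)] + [-15/(s^2 + 9)].
Invert each term: 1/(s + 3) ↔ e^(-3t); 1·s/(s^2 + 9) ↔ cos(3t); -5·3/(s^2 + 9) ↔ -5sin(3t).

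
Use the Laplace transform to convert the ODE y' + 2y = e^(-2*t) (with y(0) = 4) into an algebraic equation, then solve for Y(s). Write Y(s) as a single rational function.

Y(s) = (4*s + 9)/(s^2 + 4*s + 4)

Transform both sides with L{·}.
With L{y'} = sY - y(0) = sY - 4: the LHS transforms to (s + 2)Y - (4).
The right side is L{e^(-2*t)} = 1/(s + 2).
So (s + 2)Y = 1/(s + 2) + (4).
Divide through and combine into a single rational function.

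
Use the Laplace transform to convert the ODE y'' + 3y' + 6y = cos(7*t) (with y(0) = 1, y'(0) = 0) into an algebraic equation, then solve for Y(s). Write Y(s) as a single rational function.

Y(s) = (s^3 + 3*s^2 + 50*s + 147)/(s^4 + 3*s^3 + 55*s^2 + 147*s + 294)

Apply the Laplace transform to the equation.
The derivative rules (L{y''} = s^2 Y - s·y(0) - y'(0) and L{y'} = sY - y(0), with y(0) = 1, y'(0) = 0) turn the left side into (s^2 + 3*s + 6)Y - (s + 3).
The right side is L{cos(7*t)} = s/(s^2 + 49).
So (s^2 + 3*s + 6)Y = s/(s^2 + 49) + (s + 3).
Divide through and combine into a single rational function.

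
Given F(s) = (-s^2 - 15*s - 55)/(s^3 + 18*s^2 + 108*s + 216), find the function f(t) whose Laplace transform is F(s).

f(t) = -t^2*exp(-6*t)/2 - 3*t*exp(-6*t) - exp(-6*t)

Factor the denominator: s^3 + 18*s^2 + 108*s + 216 = (s + 6)^3.
Partial fraction decomposition gives [-1/(s + 6)] + [-3/(s + 6)^2] + [-1/(s + 6)^3].
Invert each term: -1/(s + 6) ↔ -e^(-6t); -3/(s + 6)^2 ↔ -3t·e^(-6t); -1/(s + 6)^3 ↔ (-1/2)t^2·e^(-6t).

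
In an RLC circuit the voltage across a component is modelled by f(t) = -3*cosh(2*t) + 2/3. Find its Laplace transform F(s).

By linearity of the Laplace transform, transform each term separately.
(-3)·[L{cosh(2t)} = s/(s^2 - 4)]; L{2/3} = (2/3)/s.

F(s) = -3*s/(s^2 - 4) + 2/(3*s)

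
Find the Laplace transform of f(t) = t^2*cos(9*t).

L{cos(9t)} = s/(s^2 + 81).
Then apply L{t^2·g(t)} = (-1)^2 d^2/ds^2[G(s)] with G(s) = s/(s^2 + 81):
differentiating 2 times and applying the sign gives 2*s*(s^2 - 243)/(s^2 + 81)^3.

2*s*(s^2 - 243)/(s^2 + 81)^3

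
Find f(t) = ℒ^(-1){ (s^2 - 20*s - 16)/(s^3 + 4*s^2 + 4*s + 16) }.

Factor the denominator: s^3 + 4*s^2 + 4*s + 16 = (s + 4)*(s^2 + 4).
Partial fraction decomposition gives [4/(s + 4)] + [-3*s/(s^2 + 4)] + [-8/(s^2 + 4)].
Invert each term: 4/(s + 4) ↔ 4e^(-4t); -3·s/(s^2 + 4) ↔ -3cos(2t); -4·2/(s^2 + 4) ↔ -4sin(2t).

f(t) = -4*sin(2*t) - 3*cos(2*t) + 4*exp(-4*t)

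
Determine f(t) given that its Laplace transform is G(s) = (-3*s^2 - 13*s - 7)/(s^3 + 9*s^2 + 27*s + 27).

f(t) = 5*t^2*exp(-3*t)/2 + 5*t*exp(-3*t) - 3*exp(-3*t)

Factor the denominator: s^3 + 9*s^2 + 27*s + 27 = (s + 3)^3.
Partial fraction decomposition gives [-3/(s + 3)] + [5/(s + 3)^2] + [5/(s + 3)^3].
Invert each term: -3/(s + 3) ↔ -3e^(-3t); 5/(s + 3)^2 ↔ 5t·e^(-3t); 5/(s + 3)^3 ↔ (5/2)t^2·e^(-3t).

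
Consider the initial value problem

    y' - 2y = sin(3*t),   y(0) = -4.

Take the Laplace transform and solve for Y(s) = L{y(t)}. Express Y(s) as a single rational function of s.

Laplace-transform each side.
The derivative rules (L{y'} = sY - y(0) = sY - (-4)) turn the left side into (s - 2)Y - (-4).
The right side is L{sin(3*t)} = 3/(s^2 + 9).
So (s - 2)Y = 3/(s^2 + 9) + (-4).
Isolate Y and clear denominators.

Y(s) = (-4*s^2 - 33)/(s^3 - 2*s^2 + 9*s - 18)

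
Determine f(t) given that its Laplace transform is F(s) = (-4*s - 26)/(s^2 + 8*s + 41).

Complete the square in the denominator: s^2 + 8*s + 41 = (s + 4)^2 + 5^2.
Split the numerator to match: -4*s - 26 = -4·(s + 4) - 2·5.
Invert each term: -4·(s + 4)/((s + 4)^2 + 25) ↔ -4e^(-4t)cos(5t); -2·5/((s + 4)^2 + 25) ↔ -2e^(-4t)sin(5t).

f(t) = -2*exp(-4*t)*sin(5*t) - 4*exp(-4*t)*cos(5*t)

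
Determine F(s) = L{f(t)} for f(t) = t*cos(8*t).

L{cos(8t)} = s/(s^2 + 64).
Then apply L{t·g(t)} = -d/ds[G(s)] with G(s) = s/(s^2 + 64):
differentiating 1 time and applying the sign gives (s - 8)*(s + 8)/(s^2 + 64)^2.

F(s) = (s - 8)*(s + 8)/(s^2 + 64)^2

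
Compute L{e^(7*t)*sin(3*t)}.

3/((s - 7)^2 + 9)

L{sin(3t)} = 3/(s^2 + 9).
By the first shifting theorem, multiplying by e^(7t) replaces s with s - 7.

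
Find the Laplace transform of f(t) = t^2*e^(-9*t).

L{e^(-9t)} = 1/(s + 9).
Then apply L{t^2·g(t)} = (-1)^2 d^2/ds^2[G(s)] with G(s) = 1/(s + 9):
differentiating 2 times and applying the sign gives 2/(s + 9)^3.

2/(s + 9)^3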